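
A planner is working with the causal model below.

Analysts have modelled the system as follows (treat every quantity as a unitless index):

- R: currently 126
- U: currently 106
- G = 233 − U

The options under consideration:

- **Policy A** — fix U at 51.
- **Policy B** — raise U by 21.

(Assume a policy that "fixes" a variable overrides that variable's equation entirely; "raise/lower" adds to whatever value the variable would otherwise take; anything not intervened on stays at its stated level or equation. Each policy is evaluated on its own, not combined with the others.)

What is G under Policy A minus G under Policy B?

76

Policy A (U := 51):
  U = 51
  G = 233 − 51 = 182
Policy B (U + 21):
  U = 106 + 21 = 127
  G = 233 − 127 = 106
G: 182 − 106 = 76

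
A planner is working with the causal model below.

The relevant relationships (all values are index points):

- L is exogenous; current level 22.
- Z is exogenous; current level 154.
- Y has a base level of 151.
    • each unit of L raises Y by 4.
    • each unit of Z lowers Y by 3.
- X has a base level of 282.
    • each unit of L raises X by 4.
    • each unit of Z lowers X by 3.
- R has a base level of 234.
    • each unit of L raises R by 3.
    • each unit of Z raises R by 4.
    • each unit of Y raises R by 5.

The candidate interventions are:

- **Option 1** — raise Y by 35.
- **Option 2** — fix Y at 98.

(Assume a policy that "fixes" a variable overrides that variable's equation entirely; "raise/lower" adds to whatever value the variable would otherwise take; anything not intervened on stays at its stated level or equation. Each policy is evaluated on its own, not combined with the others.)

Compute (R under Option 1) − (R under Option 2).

Option 1 (Y + 35):
  L = 22
  Z = 154
  Y = 151 + 4·22 − 3·154 (+35 from intervention) = -188
  R = 234 + 3·22 + 4·154 + 5·(-188) = -24
Option 2 (Y := 98):
  L = 22
  Z = 154
  Y = 98
  R = 234 + 3·22 + 4·154 + 5·98 = 1406
R: -24 − 1406 = -1430

-1430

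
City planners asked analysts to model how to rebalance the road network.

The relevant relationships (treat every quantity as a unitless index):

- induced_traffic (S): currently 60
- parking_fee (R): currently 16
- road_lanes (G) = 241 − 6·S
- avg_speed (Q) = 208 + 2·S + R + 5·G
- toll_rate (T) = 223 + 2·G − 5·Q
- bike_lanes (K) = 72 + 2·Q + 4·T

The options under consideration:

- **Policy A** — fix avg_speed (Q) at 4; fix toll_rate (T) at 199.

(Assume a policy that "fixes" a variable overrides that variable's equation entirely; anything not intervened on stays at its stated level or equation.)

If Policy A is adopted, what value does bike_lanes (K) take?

Policy A (Q := 4, T := 199):
  S = 60
  R = 16
  G = 241 − 6·60 = -119
  Q = 4
  T = 199
  K = 72 + 2·4 + 4·199 = 876

876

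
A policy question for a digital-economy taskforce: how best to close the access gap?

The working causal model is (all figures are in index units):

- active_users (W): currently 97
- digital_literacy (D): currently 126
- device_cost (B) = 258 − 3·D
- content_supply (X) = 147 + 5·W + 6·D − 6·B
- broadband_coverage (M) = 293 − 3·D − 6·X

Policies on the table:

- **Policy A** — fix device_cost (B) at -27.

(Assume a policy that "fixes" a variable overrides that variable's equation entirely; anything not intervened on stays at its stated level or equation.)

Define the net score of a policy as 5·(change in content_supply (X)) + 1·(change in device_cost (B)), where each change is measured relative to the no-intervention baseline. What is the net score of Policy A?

-2697

Baseline:
  W = 97
  D = 126
  B = 258 − 3·126 = -120
  X = 147 + 5·97 + 6·126 − 6·(-120) = 2108
Policy A (B := -27):
  W = 97
  D = 126
  B = -27
  X = 147 + 5·97 + 6·126 − 6·(-27) = 1550
ΔX = 1550 − 2108 = -558; ΔB = -27 − (-120) = 93
Score = 5·(-558) + 1·93 = -2697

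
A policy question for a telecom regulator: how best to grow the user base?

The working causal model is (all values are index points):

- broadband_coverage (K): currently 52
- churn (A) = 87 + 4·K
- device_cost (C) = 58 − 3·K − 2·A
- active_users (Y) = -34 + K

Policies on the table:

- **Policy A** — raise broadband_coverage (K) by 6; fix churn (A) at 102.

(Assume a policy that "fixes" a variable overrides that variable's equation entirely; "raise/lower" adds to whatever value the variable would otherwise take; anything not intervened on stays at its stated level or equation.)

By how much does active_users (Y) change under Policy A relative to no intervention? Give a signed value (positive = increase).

Baseline:
  K = 52
  Y = -34 + 52 = 18
Policy A (K + 6, A := 102):
  K = 52 + 6 = 58
  Y = -34 + 58 = 24
Change in Y: 24 − 18 = 6

6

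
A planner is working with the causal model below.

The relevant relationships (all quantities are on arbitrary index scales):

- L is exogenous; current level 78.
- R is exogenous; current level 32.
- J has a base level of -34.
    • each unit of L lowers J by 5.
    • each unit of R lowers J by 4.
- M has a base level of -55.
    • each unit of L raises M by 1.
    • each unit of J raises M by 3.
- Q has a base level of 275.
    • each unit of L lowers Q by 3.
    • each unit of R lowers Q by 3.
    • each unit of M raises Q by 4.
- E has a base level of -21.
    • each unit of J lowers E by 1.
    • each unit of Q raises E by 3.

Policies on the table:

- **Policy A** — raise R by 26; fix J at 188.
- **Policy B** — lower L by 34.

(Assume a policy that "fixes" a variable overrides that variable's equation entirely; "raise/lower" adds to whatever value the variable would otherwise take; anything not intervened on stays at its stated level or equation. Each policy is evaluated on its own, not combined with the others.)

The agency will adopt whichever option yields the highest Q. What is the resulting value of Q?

Policy A (R + 26, J := 188):
  L = 78
  R = 32 + 26 = 58
  J = 188
  M = -55 + 78 + 3·188 = 587
  Q = 275 − 3·78 − 3·58 + 4·587 = 2215
Policy B (L − 34):
  L = 78 − 34 = 44
  R = 32
  J = -34 − 5·44 − 4·32 = -382
  M = -55 + 44 + 3·(-382) = -1157
  Q = 275 − 3·44 − 3·32 + 4·(-1157) = -4581
Comparing — Policy A: Q=2215, Policy B: Q=-4581. Highest is 2215 (Policy A).

2215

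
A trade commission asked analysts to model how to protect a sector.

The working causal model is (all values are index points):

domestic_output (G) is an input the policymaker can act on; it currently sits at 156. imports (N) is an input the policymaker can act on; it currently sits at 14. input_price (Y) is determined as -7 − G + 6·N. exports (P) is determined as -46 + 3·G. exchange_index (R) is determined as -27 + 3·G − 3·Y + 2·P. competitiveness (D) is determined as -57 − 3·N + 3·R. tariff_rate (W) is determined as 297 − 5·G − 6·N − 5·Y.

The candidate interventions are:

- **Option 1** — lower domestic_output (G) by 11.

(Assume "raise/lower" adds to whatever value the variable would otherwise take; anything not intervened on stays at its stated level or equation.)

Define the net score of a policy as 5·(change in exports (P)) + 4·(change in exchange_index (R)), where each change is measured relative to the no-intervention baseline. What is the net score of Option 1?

-693

Baseline:
  G = 156
  N = 14
  Y = -7 − 156 + 6·14 = -79
  P = -46 + 3·156 = 422
  R = -27 + 3·156 − 3·(-79) + 2·422 = 1522
Option 1 (G − 11):
  G = 156 − 11 = 145
  N = 14
  Y = -7 − 145 + 6·14 = -68
  P = -46 + 3·145 = 389
  R = -27 + 3·145 − 3·(-68) + 2·389 = 1390
ΔP = 389 − 422 = -33; ΔR = 1390 − 1522 = -132
Score = 5·(-33) + 4·(-132) = -693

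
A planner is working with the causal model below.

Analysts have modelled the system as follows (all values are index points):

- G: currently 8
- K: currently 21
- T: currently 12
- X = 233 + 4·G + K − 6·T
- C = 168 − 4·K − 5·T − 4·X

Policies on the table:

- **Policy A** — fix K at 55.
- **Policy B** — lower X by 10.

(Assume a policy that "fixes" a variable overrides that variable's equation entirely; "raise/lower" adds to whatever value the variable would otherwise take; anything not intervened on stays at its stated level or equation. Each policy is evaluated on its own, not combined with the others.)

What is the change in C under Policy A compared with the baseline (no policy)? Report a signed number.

Baseline:
  G = 8
  K = 21
  T = 12
  X = 233 + 4·8 + 21 − 6·12 = 214
  C = 168 − 4·21 − 5·12 − 4·214 = -832
Policy A (K := 55):
  G = 8
  K = 55
  T = 12
  X = 233 + 4·8 + 55 − 6·12 = 248
  C = 168 − 4·55 − 5·12 − 4·248 = -1104
Change in C: -1104 − (-832) = -272

-272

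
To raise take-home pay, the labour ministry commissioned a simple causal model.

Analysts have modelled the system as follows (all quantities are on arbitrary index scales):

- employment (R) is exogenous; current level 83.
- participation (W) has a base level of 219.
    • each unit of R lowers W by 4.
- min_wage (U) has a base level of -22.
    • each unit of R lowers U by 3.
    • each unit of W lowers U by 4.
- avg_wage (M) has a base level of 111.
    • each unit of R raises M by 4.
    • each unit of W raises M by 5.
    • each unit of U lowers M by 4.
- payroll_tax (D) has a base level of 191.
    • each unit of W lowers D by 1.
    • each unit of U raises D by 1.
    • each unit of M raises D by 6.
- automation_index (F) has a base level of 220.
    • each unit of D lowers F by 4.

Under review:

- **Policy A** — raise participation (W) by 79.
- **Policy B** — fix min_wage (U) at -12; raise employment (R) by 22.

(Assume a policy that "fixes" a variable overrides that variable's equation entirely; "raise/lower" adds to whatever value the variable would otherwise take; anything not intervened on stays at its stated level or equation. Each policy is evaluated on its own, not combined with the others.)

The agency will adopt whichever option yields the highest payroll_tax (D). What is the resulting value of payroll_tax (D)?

Policy A (W + 79):
  R = 83
  W = 219 − 4·83 (+79 from intervention) = -34
  U = -22 − 3·83 − 4·(-34) = -135
  M = 111 + 4·83 + 5·(-34) − 4·(-135) = 813
  D = 191 − (-34) + (-135) + 6·813 = 4968
Policy B (U := -12, R + 22):
  R = 83 + 22 = 105
  W = 219 − 4·105 = -201
  U = -12
  M = 111 + 4·105 + 5·(-201) − 4·(-12) = -426
  D = 191 − (-201) + (-12) + 6·(-426) = -2176
Comparing — Policy A: D=4968, Policy B: D=-2176. Highest is 4968 (Policy A).

4968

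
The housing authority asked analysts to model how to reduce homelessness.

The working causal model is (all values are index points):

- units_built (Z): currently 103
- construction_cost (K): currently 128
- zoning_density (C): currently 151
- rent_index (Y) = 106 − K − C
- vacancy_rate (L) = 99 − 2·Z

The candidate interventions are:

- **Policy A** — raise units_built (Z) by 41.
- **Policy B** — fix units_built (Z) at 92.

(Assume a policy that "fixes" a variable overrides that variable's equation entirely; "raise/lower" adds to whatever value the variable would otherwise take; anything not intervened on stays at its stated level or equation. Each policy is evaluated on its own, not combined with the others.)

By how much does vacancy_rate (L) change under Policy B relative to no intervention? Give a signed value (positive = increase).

Baseline:
  Z = 103
  L = 99 − 2·103 = -107
Policy B (Z := 92):
  Z = 92
  L = 99 − 2·92 = -85
Change in L: -85 − (-107) = 22

22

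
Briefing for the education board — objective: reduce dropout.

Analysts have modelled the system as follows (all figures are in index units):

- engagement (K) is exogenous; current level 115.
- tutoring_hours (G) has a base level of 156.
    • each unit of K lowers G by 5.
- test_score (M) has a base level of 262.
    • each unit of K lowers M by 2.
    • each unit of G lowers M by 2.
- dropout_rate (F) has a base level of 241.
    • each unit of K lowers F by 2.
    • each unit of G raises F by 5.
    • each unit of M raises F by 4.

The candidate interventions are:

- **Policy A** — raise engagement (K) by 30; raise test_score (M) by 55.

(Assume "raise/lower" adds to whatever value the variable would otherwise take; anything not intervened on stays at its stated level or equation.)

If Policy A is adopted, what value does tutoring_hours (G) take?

-569

Policy A (K + 30, M + 55):
  K = 115 + 30 = 145
  G = 156 − 5·145 = -569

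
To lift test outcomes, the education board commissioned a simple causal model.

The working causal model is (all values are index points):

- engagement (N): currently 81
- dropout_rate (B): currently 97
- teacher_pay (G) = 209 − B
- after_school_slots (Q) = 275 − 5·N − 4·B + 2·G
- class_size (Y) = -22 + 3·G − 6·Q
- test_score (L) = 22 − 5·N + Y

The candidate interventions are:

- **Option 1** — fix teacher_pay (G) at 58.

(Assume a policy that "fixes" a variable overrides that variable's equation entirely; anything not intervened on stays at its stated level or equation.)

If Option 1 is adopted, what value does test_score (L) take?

Option 1 (G := 58):
  N = 81
  B = 97
  G = 58
  Q = 275 − 5·81 − 4·97 + 2·58 = -402
  Y = -22 + 3·58 − 6·(-402) = 2564
  L = 22 − 5·81 + 2564 = 2181

2181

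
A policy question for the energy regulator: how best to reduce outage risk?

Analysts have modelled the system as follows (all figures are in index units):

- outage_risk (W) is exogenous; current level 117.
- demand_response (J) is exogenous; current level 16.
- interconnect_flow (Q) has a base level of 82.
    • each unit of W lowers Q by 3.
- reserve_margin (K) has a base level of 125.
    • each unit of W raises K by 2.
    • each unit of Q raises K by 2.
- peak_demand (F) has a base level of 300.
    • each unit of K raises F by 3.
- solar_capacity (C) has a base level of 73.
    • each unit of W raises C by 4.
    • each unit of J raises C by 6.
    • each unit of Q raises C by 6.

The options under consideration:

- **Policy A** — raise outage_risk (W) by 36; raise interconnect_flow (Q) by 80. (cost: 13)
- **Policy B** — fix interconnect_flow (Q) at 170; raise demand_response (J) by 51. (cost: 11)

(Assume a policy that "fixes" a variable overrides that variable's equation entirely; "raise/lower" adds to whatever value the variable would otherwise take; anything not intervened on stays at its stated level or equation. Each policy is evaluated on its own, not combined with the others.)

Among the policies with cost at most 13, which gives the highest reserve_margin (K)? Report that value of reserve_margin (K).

Policy A (W + 36, Q + 80):
  W = 117 + 36 = 153
  Q = 82 − 3·153 (+80 from intervention) = -297
  K = 125 + 2·153 + 2·(-297) = -163
Policy B (Q := 170, J + 51):
  W = 117
  Q = 170
  K = 125 + 2·117 + 2·170 = 699
Comparing — Policy A: K=-163, Policy B: K=699. Highest is 699 (Policy B).

699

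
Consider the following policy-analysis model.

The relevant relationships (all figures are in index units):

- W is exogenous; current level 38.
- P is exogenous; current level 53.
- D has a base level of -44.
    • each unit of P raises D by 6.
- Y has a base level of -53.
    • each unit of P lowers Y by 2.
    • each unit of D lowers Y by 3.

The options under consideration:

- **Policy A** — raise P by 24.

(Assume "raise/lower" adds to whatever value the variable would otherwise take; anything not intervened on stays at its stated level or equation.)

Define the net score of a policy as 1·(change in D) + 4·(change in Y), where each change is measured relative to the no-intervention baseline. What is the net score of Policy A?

Baseline:
  P = 53
  D = -44 + 6·53 = 274
  Y = -53 − 2·53 − 3·274 = -981
Policy A (P + 24):
  P = 53 + 24 = 77
  D = -44 + 6·77 = 418
  Y = -53 − 2·77 − 3·418 = -1461
ΔD = 418 − 274 = 144; ΔY = -1461 − (-981) = -480
Score = 1·144 + 4·(-480) = -1776

-1776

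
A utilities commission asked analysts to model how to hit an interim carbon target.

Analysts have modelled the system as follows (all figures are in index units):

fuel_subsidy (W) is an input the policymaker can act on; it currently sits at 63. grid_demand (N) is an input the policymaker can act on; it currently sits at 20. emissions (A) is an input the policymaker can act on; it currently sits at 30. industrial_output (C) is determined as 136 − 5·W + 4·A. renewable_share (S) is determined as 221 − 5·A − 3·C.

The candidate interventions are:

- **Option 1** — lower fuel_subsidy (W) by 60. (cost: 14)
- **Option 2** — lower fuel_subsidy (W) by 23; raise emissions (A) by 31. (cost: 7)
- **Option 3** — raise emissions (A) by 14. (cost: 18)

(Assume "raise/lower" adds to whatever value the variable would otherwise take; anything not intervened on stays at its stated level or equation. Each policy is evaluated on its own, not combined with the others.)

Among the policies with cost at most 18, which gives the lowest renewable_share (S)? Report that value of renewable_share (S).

-652

Option 1 (W − 60):
  W = 63 − 60 = 3
  A = 30
  C = 136 − 5·3 + 4·30 = 241
  S = 221 − 5·30 − 3·241 = -652
Option 2 (W − 23, A + 31):
  W = 63 − 23 = 40
  A = 30 + 31 = 61
  C = 136 − 5·40 + 4·61 = 180
  S = 221 − 5·61 − 3·180 = -624
Option 3 (A + 14):
  W = 63
  A = 30 + 14 = 44
  C = 136 − 5·63 + 4·44 = -3
  S = 221 − 5·44 − 3·(-3) = 10
Comparing — Option 1: S=-652, Option 2: S=-624, Option 3: S=10. Lowest is -652 (Option 1).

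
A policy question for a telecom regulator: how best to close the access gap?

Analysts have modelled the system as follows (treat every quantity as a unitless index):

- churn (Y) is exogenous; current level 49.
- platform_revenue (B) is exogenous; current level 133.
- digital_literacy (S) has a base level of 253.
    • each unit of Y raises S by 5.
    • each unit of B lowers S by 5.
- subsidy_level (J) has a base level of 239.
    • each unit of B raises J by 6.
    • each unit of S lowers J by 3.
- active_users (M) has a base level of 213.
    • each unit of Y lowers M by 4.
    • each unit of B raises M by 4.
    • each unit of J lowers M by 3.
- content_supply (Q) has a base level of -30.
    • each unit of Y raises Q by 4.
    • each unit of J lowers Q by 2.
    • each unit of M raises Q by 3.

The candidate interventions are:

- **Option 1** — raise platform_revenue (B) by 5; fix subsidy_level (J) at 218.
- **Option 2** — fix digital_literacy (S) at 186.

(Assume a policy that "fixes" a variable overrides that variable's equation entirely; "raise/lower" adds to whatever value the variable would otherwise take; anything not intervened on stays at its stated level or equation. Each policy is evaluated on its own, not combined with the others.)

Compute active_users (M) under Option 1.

Option 1 (B + 5, J := 218):
  Y = 49
  B = 133 + 5 = 138
  S = 253 + 5·49 − 5·138 = -192
  J = 218
  M = 213 − 4·49 + 4·138 − 3·218 = -85

-85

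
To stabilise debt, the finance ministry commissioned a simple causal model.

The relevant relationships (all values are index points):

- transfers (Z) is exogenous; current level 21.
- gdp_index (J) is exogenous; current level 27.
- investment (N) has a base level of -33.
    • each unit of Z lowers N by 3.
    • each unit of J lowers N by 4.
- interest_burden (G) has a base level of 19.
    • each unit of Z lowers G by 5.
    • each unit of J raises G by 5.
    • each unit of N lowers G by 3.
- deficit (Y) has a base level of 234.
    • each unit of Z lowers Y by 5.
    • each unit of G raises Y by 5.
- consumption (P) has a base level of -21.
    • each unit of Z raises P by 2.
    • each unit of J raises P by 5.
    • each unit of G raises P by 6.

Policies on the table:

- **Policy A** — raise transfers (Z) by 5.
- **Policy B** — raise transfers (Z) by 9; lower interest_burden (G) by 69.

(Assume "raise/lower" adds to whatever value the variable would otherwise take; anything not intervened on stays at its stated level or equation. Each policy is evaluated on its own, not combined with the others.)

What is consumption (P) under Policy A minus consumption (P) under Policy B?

310

Policy A (Z + 5):
  Z = 21 + 5 = 26
  J = 27
  N = -33 − 3·26 − 4·27 = -219
  G = 19 − 5·26 + 5·27 − 3·(-219) = 681
  P = -21 + 2·26 + 5·27 + 6·681 = 4252
Policy B (Z + 9, G − 69):
  Z = 21 + 9 = 30
  J = 27
  N = -33 − 3·30 − 4·27 = -231
  G = 19 − 5·30 + 5·27 − 3·(-231) (−69 from intervention) = 628
  P = -21 + 2·30 + 5·27 + 6·628 = 3942
P: 4252 − 3942 = 310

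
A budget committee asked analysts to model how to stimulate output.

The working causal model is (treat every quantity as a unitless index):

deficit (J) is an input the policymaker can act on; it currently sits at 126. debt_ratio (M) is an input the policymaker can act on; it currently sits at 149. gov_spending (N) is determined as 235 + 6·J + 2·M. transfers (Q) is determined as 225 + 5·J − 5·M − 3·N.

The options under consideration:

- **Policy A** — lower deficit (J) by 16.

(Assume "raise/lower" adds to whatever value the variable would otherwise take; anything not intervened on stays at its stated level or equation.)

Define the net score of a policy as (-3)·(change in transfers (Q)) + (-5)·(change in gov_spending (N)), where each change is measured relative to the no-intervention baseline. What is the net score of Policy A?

-144

Baseline:
  J = 126
  M = 149
  N = 235 + 6·126 + 2·149 = 1289
  Q = 225 + 5·126 − 5·149 − 3·1289 = -3757
Policy A (J − 16):
  J = 126 − 16 = 110
  M = 149
  N = 235 + 6·110 + 2·149 = 1193
  Q = 225 + 5·110 − 5·149 − 3·1193 = -3549
ΔQ = -3549 − (-3757) = 208; ΔN = 1193 − 1289 = -96
Score = (-3)·208 + (-5)·(-96) = -144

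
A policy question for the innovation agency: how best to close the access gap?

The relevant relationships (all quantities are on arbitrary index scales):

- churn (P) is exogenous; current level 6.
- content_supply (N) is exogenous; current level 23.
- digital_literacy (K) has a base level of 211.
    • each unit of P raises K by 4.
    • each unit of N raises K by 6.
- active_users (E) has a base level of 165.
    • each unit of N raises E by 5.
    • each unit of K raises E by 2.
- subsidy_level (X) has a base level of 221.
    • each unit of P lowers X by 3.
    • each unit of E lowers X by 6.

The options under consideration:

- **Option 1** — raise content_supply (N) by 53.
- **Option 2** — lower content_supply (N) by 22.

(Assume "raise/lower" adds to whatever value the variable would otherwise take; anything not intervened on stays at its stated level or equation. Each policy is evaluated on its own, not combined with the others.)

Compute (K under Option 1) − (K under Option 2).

450

Option 1 (N + 53):
  P = 6
  N = 23 + 53 = 76
  K = 211 + 4·6 + 6·76 = 691
Option 2 (N − 22):
  P = 6
  N = 23 − 22 = 1
  K = 211 + 4·6 + 6·1 = 241
K: 691 − 241 = 450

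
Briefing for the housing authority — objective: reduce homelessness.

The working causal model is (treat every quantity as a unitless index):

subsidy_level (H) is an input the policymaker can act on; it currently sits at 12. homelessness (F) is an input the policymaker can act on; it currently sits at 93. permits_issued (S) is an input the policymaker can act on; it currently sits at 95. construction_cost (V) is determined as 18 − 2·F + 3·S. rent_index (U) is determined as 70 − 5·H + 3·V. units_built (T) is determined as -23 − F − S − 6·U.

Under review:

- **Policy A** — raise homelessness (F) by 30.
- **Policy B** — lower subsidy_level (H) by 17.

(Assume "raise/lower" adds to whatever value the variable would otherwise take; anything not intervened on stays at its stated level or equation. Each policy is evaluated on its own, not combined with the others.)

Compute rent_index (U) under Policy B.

Policy B (H − 17):
  H = 12 − 17 = -5
  F = 93
  S = 95
  V = 18 − 2·93 + 3·95 = 117
  U = 70 − 5·(-5) + 3·117 = 446

446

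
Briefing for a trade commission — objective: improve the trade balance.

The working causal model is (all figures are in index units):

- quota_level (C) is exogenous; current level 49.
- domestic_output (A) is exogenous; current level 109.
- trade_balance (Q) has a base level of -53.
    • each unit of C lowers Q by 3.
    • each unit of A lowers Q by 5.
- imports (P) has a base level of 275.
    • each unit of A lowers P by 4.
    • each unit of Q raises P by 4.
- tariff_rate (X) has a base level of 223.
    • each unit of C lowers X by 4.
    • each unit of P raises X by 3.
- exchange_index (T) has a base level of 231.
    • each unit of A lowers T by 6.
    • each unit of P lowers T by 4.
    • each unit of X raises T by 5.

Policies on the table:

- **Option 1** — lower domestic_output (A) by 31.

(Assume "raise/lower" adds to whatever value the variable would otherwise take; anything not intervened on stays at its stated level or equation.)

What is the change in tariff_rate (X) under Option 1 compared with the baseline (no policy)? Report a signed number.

2232

Baseline:
  C = 49
  A = 109
  Q = -53 − 3·49 − 5·109 = -745
  P = 275 − 4·109 + 4·(-745) = -3141
  X = 223 − 4·49 + 3·(-3141) = -9396
Option 1 (A − 31):
  C = 49
  A = 109 − 31 = 78
  Q = -53 − 3·49 − 5·78 = -590
  P = 275 − 4·78 + 4·(-590) = -2397
  X = 223 − 4·49 + 3·(-2397) = -7164
Change in X: -7164 − (-9396) = 2232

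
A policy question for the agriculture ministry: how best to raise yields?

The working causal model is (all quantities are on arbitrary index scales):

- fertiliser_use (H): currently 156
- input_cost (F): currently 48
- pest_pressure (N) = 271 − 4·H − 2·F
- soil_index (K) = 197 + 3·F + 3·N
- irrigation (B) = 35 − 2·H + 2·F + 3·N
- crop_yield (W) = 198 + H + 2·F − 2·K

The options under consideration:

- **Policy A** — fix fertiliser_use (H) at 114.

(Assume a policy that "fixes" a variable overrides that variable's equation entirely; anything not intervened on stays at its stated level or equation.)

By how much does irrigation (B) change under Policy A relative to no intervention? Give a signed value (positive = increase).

Baseline:
  H = 156
  F = 48
  N = 271 − 4·156 − 2·48 = -449
  B = 35 − 2·156 + 2·48 + 3·(-449) = -1528
Policy A (H := 114):
  H = 114
  F = 48
  N = 271 − 4·114 − 2·48 = -281
  B = 35 − 2·114 + 2·48 + 3·(-281) = -940
Change in B: -940 − (-1528) = 588

588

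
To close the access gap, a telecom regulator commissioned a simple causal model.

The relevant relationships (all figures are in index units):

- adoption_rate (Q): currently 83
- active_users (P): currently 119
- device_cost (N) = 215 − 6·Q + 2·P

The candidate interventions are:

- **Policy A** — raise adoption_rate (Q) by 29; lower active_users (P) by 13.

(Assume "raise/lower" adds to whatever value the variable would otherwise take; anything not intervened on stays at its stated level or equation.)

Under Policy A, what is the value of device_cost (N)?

-245

Policy A (Q + 29, P − 13):
  Q = 83 + 29 = 112
  P = 119 − 13 = 106
  N = 215 − 6·112 + 2·106 = -245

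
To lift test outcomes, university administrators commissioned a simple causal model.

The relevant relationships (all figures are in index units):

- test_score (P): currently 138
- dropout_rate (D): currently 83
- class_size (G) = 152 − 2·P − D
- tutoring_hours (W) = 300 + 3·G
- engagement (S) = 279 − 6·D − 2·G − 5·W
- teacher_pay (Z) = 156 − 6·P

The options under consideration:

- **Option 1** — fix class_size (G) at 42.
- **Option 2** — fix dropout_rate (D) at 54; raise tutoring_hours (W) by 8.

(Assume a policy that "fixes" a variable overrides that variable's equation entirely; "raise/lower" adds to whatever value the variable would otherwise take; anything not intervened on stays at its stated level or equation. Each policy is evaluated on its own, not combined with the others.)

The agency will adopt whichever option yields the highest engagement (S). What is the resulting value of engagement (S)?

Option 1 (G := 42):
  P = 138
  D = 83
  G = 42
  W = 300 + 3·42 = 426
  S = 279 − 6·83 − 2·42 − 5·426 = -2433
Option 2 (D := 54, W + 8):
  P = 138
  D = 54
  G = 152 − 2·138 − 54 = -178
  W = 300 + 3·(-178) (+8 from intervention) = -226
  S = 279 − 6·54 − 2·(-178) − 5·(-226) = 1441
Comparing — Option 1: S=-2433, Option 2: S=1441. Highest is 1441 (Option 2).

1441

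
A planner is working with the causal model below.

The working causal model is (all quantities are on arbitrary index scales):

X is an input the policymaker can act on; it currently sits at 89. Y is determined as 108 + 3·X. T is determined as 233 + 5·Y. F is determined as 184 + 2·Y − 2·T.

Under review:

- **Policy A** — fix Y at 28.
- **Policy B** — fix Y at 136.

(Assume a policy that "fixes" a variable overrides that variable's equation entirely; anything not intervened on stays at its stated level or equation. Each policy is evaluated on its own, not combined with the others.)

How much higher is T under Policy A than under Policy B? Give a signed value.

-540

Policy A (Y := 28):
  X = 89
  Y = 28
  T = 233 + 5·28 = 373
Policy B (Y := 136):
  X = 89
  Y = 136
  T = 233 + 5·136 = 913
T: 373 − 913 = -540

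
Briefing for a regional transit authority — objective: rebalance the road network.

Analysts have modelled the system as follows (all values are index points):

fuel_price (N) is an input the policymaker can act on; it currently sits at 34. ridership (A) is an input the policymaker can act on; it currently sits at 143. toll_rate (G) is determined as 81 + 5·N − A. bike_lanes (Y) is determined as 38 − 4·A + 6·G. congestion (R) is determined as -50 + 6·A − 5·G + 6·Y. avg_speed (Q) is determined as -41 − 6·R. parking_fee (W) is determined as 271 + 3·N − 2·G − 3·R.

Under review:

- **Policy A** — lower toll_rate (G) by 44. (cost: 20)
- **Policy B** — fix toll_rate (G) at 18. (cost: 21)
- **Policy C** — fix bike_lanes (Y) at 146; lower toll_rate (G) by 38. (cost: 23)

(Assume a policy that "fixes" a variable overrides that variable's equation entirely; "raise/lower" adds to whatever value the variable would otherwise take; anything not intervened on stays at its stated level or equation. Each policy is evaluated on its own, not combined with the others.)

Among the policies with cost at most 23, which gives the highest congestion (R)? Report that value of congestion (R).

Policy A (G − 44):
  N = 34
  A = 143
  G = 81 + 5·34 − 143 (−44 from intervention) = 64
  Y = 38 − 4·143 + 6·64 = -150
  R = -50 + 6·143 − 5·64 + 6·(-150) = -412
Policy B (G := 18):
  N = 34
  A = 143
  G = 18
  Y = 38 − 4·143 + 6·18 = -426
  R = -50 + 6·143 − 5·18 + 6·(-426) = -1838
Policy C (Y := 146, G − 38):
  N = 34
  A = 143
  G = 81 + 5·34 − 143 (−38 from intervention) = 70
  Y = 146
  R = -50 + 6·143 − 5·70 + 6·146 = 1334
Comparing — Policy A: R=-412, Policy B: R=-1838, Policy C: R=1334. Highest is 1334 (Policy C).

1334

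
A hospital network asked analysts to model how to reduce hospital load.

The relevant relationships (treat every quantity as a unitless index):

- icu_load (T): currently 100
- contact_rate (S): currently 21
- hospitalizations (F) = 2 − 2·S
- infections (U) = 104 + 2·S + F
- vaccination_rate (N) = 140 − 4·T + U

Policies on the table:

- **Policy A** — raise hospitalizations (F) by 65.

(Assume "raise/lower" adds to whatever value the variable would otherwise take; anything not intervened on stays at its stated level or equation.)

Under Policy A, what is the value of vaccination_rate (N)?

-89

Policy A (F + 65):
  T = 100
  S = 21
  F = 2 − 2·21 (+65 from intervention) = 25
  U = 104 + 2·21 + 25 = 171
  N = 140 − 4·100 + 171 = -89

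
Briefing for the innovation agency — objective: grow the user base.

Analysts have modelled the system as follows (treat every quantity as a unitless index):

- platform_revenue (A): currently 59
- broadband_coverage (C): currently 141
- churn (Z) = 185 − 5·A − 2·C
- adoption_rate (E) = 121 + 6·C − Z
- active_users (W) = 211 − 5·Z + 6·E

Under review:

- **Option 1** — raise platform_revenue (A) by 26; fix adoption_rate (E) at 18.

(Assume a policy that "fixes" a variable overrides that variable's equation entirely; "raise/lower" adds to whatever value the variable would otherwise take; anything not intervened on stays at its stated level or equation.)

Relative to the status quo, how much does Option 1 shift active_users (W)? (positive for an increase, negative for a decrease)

-7396

Baseline:
  A = 59
  C = 141
  Z = 185 − 5·59 − 2·141 = -392
  E = 121 + 6·141 − (-392) = 1359
  W = 211 − 5·(-392) + 6·1359 = 10325
Option 1 (A + 26, E := 18):
  A = 59 + 26 = 85
  C = 141
  Z = 185 − 5·85 − 2·141 = -522
  E = 18
  W = 211 − 5·(-522) + 6·18 = 2929
Change in W: 2929 − 10325 = -7396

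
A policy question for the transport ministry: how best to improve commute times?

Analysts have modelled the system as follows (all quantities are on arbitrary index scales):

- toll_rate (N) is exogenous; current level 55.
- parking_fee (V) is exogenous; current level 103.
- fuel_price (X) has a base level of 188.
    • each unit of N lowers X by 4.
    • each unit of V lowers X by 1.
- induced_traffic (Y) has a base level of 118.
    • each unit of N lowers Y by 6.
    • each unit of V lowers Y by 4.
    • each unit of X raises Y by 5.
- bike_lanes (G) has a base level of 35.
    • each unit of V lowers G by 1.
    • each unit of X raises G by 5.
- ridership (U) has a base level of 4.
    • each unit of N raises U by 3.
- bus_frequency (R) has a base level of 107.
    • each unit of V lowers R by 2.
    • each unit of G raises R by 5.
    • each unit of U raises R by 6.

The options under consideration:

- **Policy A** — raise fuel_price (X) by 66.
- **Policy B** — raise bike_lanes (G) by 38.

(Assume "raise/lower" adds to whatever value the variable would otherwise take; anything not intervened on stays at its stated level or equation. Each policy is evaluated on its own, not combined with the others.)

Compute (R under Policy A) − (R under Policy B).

Policy A (X + 66):
  N = 55
  V = 103
  X = 188 − 4·55 − 103 (+66 from intervention) = -69
  G = 35 − 103 + 5·(-69) = -413
  U = 4 + 3·55 = 169
  R = 107 − 2·103 + 5·(-413) + 6·169 = -1150
Policy B (G + 38):
  N = 55
  V = 103
  X = 188 − 4·55 − 103 = -135
  G = 35 − 103 + 5·(-135) (+38 from intervention) = -705
  U = 4 + 3·55 = 169
  R = 107 − 2·103 + 5·(-705) + 6·169 = -2610
R: -1150 − (-2610) = 1460

1460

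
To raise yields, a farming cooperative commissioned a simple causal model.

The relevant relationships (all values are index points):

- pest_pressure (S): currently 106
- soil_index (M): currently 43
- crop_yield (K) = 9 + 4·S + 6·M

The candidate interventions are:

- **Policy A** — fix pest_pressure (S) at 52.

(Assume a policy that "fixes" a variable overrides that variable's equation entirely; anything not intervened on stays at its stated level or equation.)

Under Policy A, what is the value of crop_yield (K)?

475

Policy A (S := 52):
  S = 52
  M = 43
  K = 9 + 4·52 + 6·43 = 475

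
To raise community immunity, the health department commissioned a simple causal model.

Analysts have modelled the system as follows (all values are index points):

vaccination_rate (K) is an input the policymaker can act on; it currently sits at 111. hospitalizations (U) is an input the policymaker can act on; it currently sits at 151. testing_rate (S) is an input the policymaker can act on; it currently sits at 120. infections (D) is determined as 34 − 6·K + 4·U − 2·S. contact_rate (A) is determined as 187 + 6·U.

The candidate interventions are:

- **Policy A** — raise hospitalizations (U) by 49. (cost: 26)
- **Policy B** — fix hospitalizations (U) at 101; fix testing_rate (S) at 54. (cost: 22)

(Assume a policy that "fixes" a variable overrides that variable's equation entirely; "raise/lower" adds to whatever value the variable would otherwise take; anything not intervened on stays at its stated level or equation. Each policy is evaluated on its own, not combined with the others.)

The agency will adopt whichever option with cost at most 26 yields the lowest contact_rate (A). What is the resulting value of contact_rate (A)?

793

Policy A (U + 49):
  U = 151 + 49 = 200
  A = 187 + 6·200 = 1387
Policy B (U := 101, S := 54):
  U = 101
  A = 187 + 6·101 = 793
Comparing — Policy A: A=1387, Policy B: A=793. Lowest is 793 (Policy B).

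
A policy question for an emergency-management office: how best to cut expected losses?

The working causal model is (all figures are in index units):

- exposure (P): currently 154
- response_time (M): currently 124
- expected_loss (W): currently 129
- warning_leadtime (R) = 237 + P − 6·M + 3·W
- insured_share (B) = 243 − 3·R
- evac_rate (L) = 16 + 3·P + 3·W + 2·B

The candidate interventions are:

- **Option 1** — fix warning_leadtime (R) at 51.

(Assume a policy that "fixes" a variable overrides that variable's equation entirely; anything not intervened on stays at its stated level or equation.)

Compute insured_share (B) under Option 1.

Option 1 (R := 51):
  P = 154
  M = 124
  W = 129
  R = 51
  B = 243 − 3·51 = 90

90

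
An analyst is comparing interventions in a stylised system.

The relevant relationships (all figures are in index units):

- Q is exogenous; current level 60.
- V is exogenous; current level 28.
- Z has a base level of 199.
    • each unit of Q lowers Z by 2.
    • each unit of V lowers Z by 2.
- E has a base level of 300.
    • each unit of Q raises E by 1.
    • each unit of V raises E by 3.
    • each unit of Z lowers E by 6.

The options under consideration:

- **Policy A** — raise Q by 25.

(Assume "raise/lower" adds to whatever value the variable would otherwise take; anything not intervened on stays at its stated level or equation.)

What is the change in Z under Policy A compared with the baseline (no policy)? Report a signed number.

Baseline:
  Q = 60
  V = 28
  Z = 199 − 2·60 − 2·28 = 23
Policy A (Q + 25):
  Q = 60 + 25 = 85
  V = 28
  Z = 199 − 2·85 − 2·28 = -27
Change in Z: -27 − 23 = -50

-50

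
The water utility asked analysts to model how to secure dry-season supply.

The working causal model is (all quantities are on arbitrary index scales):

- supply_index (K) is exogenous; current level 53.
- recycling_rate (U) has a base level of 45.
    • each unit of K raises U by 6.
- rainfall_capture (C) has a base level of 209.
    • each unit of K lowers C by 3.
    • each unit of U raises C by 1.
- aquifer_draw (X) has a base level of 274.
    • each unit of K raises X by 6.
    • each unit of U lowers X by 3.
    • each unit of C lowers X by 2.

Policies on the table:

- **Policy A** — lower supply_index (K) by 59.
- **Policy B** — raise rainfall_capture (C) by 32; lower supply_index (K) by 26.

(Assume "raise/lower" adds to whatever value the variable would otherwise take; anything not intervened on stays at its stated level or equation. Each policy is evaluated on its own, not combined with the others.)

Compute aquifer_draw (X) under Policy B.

Policy B (C + 32, K − 26):
  K = 53 − 26 = 27
  U = 45 + 6·27 = 207
  C = 209 − 3·27 + 207 (+32 from intervention) = 367
  X = 274 + 6·27 − 3·207 − 2·367 = -919

-919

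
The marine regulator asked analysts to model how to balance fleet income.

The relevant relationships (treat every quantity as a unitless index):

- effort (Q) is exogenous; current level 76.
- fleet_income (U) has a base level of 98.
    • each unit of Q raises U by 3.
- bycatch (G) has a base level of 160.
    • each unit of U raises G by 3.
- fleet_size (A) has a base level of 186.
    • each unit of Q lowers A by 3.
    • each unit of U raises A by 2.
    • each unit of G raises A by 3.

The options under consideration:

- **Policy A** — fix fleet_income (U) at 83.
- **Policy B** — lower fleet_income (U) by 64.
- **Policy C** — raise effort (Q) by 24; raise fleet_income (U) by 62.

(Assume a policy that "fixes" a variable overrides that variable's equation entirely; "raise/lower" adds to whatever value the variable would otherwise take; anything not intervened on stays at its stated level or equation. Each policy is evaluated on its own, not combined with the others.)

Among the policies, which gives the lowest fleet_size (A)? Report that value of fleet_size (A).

1351

Policy A (U := 83):
  Q = 76
  U = 83
  G = 160 + 3·83 = 409
  A = 186 − 3·76 + 2·83 + 3·409 = 1351
Policy B (U − 64):
  Q = 76
  U = 98 + 3·76 (−64 from intervention) = 262
  G = 160 + 3·262 = 946
  A = 186 − 3·76 + 2·262 + 3·946 = 3320
Policy C (Q + 24, U + 62):
  Q = 76 + 24 = 100
  U = 98 + 3·100 (+62 from intervention) = 460
  G = 160 + 3·460 = 1540
  A = 186 − 3·100 + 2·460 + 3·1540 = 5426
Comparing — Policy A: A=1351, Policy B: A=3320, Policy C: A=5426. Lowest is 1351 (Policy A).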